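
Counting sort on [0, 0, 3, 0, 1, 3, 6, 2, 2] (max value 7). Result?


Count array: [3, 1, 2, 2, 0, 0, 1, 0]
Reconstruct: [0, 0, 0, 1, 2, 2, 3, 3, 6]


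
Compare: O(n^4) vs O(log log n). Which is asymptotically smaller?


double-logarithmic grows slower than quartic
O(log log n) is asymptotically smaller; O(n^4) grows faster


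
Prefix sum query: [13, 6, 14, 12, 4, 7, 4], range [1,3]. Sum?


Prefix sums: [0, 13, 19, 33, 45, 49, 56, 60]
Sum[1..3] = prefix[4] - prefix[1] = 45 - 13 = 32


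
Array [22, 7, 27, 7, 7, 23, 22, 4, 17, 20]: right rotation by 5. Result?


Right rotate by 5: [23, 22, 4, 17, 20, 22, 7, 27, 7, 7]


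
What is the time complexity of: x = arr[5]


Analysis: constant-time operation, no loop
Complexity: O(1)


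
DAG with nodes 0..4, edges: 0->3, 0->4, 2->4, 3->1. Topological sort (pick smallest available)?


Kahn's algorithm, process smallest node first
Order: [0, 2, 3, 1, 4]


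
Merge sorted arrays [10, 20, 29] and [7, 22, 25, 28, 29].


Compare heads, take smaller each step.
Merged: [7, 10, 20, 22, 25, 28, 29, 29]


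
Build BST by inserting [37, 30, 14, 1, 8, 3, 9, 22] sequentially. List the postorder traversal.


Root = 37; build tree by BST insertion.
Postorder traversal: [3, 9, 8, 1, 22, 14, 30, 37]


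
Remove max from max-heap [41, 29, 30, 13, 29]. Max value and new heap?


Max = 41
Replace root with last, heapify down
Resulting heap: [30, 29, 29, 13]


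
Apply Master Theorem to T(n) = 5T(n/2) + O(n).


a=5, b=2, c=1. log_2(5)=2.322 > c=1. Case 1: O(n^log_b(a)) = O(n^2.322)
Complexity: O(n^2.322)


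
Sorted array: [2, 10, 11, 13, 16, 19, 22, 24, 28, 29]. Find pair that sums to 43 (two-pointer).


Two pointers: lo=0, hi=9
Found pair: (19, 24) summing to 43


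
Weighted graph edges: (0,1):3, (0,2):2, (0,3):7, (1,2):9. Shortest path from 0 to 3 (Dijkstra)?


Dijkstra from 0:
Distances: {0: 0, 1: 3, 2: 2, 3: 7}
Shortest distance to 3 = 7, path = [0, 3]


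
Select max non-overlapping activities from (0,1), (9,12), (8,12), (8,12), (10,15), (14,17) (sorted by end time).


Greedy: pick earliest-ending, then skip overlaps.
Selected (3 activities): [(0, 1), (9, 12), (14, 17)]


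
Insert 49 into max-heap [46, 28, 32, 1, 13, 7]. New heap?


Append 49: [46, 28, 32, 1, 13, 7, 49]
Bubble up: swap idx 6(49) with idx 2(32); swap idx 2(49) with idx 0(46)
Result: [49, 28, 46, 1, 13, 7, 32]


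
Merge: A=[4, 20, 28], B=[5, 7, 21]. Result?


Compare heads, take smaller each step.
Merged: [4, 5, 7, 20, 21, 28]


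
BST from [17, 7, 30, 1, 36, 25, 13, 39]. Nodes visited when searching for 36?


BST root = 17
Search for 36: compare at each node
Path: [17, 30, 36]


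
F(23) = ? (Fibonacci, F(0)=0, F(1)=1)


F(n)=F(n-1)+F(n-2)
...F(21)=10946, F(22)=17711, F(23)=28657


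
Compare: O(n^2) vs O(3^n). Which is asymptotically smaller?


quadratic grows slower than exponential (base 3)
O(n^2) is asymptotically smaller; O(3^n) grows faster


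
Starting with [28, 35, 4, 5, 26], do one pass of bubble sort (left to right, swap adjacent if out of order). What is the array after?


After one pass: [28, 4, 5, 26, 35]


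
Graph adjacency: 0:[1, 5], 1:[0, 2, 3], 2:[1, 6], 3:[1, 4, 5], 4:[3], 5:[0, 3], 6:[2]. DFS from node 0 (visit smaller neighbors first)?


DFS stack-based: start with [0]
Visit order: [0, 1, 2, 6, 3, 4, 5]


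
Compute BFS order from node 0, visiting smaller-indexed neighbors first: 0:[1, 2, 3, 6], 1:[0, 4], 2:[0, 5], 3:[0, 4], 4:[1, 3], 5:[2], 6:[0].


BFS queue: start with [0]
Visit order: [0, 1, 2, 3, 6, 4, 5]


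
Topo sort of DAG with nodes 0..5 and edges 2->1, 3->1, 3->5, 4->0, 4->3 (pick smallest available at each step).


Kahn's algorithm, process smallest node first
Order: [2, 4, 0, 3, 1, 5]


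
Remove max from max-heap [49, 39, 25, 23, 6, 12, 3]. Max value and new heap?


Max = 49
Replace root with last, heapify down
Resulting heap: [39, 23, 25, 3, 6, 12]


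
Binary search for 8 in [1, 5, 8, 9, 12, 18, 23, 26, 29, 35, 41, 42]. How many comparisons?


Search for 8:
[0,11] mid=5 arr[5]=18
[0,4] mid=2 arr[2]=8
Total: 2 comparisons


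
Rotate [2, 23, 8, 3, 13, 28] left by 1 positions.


Left rotate by 1: [23, 8, 3, 13, 28, 2]


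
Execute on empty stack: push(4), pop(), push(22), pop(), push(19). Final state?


push(4) -> [4]
pop() returns 4 -> []
push(22) -> [22]
pop() returns 22 -> []
push(19) -> [19]
Final stack (bottom to top): [19]


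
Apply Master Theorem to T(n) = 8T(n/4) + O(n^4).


a=8, b=4, c=4. log_4(8)=1.5 < c=4. Case 3: O(n^c) = O(n^4)
Complexity: O(n^4)


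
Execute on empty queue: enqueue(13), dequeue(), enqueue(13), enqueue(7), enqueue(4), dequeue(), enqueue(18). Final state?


enqueue(13) -> [13]
dequeue() returns 13 -> []
enqueue(13) -> [13]
enqueue(7) -> [13, 7]
enqueue(4) -> [13, 7, 4]
dequeue() returns 13 -> [7, 4]
enqueue(18) -> [7, 4, 18]
Final queue (front to back): [7, 4, 18]


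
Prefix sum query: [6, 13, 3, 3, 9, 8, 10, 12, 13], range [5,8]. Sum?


Prefix sums: [0, 6, 19, 22, 25, 34, 42, 52, 64, 77]
Sum[5..8] = prefix[9] - prefix[5] = 77 - 34 = 43


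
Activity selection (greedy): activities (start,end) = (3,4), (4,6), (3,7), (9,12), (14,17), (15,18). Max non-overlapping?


Greedy: pick earliest-ending, then skip overlaps.
Selected (4 activities): [(3, 4), (4, 6), (9, 12), (14, 17)]


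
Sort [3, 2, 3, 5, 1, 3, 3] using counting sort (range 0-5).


Count array: [0, 1, 1, 4, 0, 1]
Reconstruct: [1, 2, 3, 3, 3, 3, 5]


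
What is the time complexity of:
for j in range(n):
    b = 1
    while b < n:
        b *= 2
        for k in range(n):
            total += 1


Per nesting level: O(n) * O(log n) * O(n) = O(n^2 log n)
Complexity: O(n^2 log n)


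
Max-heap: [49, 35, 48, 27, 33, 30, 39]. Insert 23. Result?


Append 23: [49, 35, 48, 27, 33, 30, 39, 23]
Bubble up: no swaps needed
Result: [49, 35, 48, 27, 33, 30, 39, 23]


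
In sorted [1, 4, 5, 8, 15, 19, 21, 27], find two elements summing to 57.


Two pointers: lo=0, hi=7
No pair sums to 57


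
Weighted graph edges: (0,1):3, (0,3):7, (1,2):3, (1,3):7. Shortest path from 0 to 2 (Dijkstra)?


Dijkstra from 0:
Distances: {0: 0, 1: 3, 2: 6, 3: 7}
Shortest distance to 2 = 6, path = [0, 1, 2]


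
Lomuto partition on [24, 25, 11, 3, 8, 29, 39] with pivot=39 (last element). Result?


Elements <= 39 go left of pivot.
Result: [24, 25, 11, 3, 8, 29, 39], pivot at index 6


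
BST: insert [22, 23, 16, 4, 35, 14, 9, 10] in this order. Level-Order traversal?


Root = 22; build tree by BST insertion.
Level-Order traversal: [22, 16, 23, 4, 35, 14, 9, 10]


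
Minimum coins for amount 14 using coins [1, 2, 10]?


dp[0]=0; dp[i]=1+min(dp[i-c] for c in coins)
...dp[9]=5, dp[10]=1, dp[11]=2, dp[12]=2, dp[13]=3, dp[14]=3
Minimum coins for 14 = 3


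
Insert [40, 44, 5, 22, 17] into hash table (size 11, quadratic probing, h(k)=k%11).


Insertions: 40->slot 7; 44->slot 0; 5->slot 5; 22->slot 1; 17->slot 6
Table: [44, 22, None, None, None, 5, 17, 40, None, None, None]


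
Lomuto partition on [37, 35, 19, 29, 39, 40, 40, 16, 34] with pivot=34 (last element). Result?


Elements <= 34 go left of pivot.
Result: [19, 29, 16, 34, 39, 40, 40, 37, 35], pivot at index 3


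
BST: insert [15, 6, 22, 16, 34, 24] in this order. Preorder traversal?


Root = 15; build tree by BST insertion.
Preorder traversal: [15, 6, 22, 16, 34, 24]


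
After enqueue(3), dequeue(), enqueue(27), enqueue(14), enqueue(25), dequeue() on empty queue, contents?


enqueue(3) -> [3]
dequeue() returns 3 -> []
enqueue(27) -> [27]
enqueue(14) -> [27, 14]
enqueue(25) -> [27, 14, 25]
dequeue() returns 27 -> [14, 25]
Final queue (front to back): [14, 25]


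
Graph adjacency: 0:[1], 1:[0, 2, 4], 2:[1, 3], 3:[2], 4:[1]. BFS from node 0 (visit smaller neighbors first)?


BFS queue: start with [0]
Visit order: [0, 1, 2, 4, 3]


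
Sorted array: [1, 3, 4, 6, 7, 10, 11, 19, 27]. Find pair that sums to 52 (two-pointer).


Two pointers: lo=0, hi=8
No pair sums to 52


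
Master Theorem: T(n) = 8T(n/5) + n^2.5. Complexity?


a=8, b=5, c=2.5. log_5(8)=1.292 < c=2.5. Case 3: O(n^c) = O(n^2.500)
Complexity: O(n^2.500)


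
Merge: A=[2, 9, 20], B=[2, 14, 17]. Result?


Compare heads, take smaller each step.
Merged: [2, 2, 9, 14, 17, 20]


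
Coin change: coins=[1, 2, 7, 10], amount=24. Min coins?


dp[0]=0; dp[i]=1+min(dp[i-c] for c in coins)
...dp[19]=3, dp[20]=2, dp[21]=3, dp[22]=3, dp[23]=4, dp[24]=3
Minimum coins for 24 = 3


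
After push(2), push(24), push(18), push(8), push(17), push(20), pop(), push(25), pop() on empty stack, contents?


push(2) -> [2]
push(24) -> [2, 24]
push(18) -> [2, 24, 18]
push(8) -> [2, 24, 18, 8]
push(17) -> [2, 24, 18, 8, 17]
push(20) -> [2, 24, 18, 8, 17, 20]
pop() returns 20 -> [2, 24, 18, 8, 17]
push(25) -> [2, 24, 18, 8, 17, 25]
pop() returns 25 -> [2, 24, 18, 8, 17]
Final stack (bottom to top): [2, 24, 18, 8, 17]


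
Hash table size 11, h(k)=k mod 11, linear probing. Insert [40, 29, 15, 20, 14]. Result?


Insertions: 40->slot 7; 29->slot 8; 15->slot 4; 20->slot 9; 14->slot 3
Table: [None, None, None, 14, 15, None, None, 40, 29, 20, None]


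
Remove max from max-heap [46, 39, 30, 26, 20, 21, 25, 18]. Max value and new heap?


Max = 46
Replace root with last, heapify down
Resulting heap: [39, 26, 30, 18, 20, 21, 25]


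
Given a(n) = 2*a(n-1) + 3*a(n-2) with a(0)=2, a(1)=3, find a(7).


Build bottom-up:
...a(5)=303, a(6)=912, a(7)=2*912+3*303=2733


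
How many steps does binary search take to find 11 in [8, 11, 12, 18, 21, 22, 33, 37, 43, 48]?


Search for 11:
[0,9] mid=4 arr[4]=21
[0,3] mid=1 arr[1]=11
Total: 2 comparisons


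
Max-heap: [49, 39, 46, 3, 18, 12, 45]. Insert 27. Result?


Append 27: [49, 39, 46, 3, 18, 12, 45, 27]
Bubble up: swap idx 7(27) with idx 3(3)
Result: [49, 39, 46, 27, 18, 12, 45, 3]


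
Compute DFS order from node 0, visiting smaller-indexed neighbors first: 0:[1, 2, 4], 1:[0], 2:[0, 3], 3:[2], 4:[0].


DFS stack-based: start with [0]
Visit order: [0, 1, 2, 3, 4]


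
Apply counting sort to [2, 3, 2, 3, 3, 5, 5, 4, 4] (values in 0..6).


Count array: [0, 0, 2, 3, 2, 2, 0]
Reconstruct: [2, 2, 3, 3, 3, 4, 4, 5, 5]


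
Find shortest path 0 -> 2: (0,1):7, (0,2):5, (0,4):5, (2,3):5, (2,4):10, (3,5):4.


Dijkstra from 0:
Distances: {0: 0, 1: 7, 2: 5, 3: 10, 4: 5, 5: 14}
Shortest distance to 2 = 5, path = [0, 2]


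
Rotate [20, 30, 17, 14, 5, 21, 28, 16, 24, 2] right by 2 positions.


Right rotate by 2: [24, 2, 20, 30, 17, 14, 5, 21, 28, 16]


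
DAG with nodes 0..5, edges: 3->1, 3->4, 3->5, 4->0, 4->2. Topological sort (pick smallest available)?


Kahn's algorithm, process smallest node first
Order: [3, 1, 4, 0, 2, 5]


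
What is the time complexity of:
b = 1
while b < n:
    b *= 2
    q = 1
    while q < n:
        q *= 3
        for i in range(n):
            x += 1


Per nesting level: O(log n) * O(log n) * O(n) = O(n (log n)^2)
Complexity: O(n (log n)^2)


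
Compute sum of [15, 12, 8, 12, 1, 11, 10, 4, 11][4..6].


Prefix sums: [0, 15, 27, 35, 47, 48, 59, 69, 73, 84]
Sum[4..6] = prefix[7] - prefix[4] = 69 - 47 = 22


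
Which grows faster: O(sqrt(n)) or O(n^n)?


sublinear grows slower than n^n
O(sqrt(n)) is asymptotically smaller; O(n^n) grows faster


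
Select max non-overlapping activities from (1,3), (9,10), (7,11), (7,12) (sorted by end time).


Greedy: pick earliest-ending, then skip overlaps.
Selected (2 activities): [(1, 3), (9, 10)]


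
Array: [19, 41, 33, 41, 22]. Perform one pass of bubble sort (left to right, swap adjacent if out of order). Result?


After one pass: [19, 33, 41, 22, 41]


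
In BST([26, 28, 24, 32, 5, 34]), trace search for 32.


BST root = 26
Search for 32: compare at each node
Path: [26, 28, 32]


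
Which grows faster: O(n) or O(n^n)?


linear grows slower than n^n
O(n) is asymptotically smaller; O(n^n) grows faster


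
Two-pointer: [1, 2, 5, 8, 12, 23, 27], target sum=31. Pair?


Two pointers: lo=0, hi=6
Found pair: (8, 23) summing to 31


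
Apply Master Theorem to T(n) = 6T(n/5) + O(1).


a=6, b=5, c=0. log_5(6)=1.113 > c=0. Case 1: O(n^log_b(a)) = O(n^1.113)
Complexity: O(n^1.113)


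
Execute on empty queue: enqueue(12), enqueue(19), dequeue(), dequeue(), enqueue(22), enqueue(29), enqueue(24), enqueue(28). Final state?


enqueue(12) -> [12]
enqueue(19) -> [12, 19]
dequeue() returns 12 -> [19]
dequeue() returns 19 -> []
enqueue(22) -> [22]
enqueue(29) -> [22, 29]
enqueue(24) -> [22, 29, 24]
enqueue(28) -> [22, 29, 24, 28]
Final queue (front to back): [22, 29, 24, 28]


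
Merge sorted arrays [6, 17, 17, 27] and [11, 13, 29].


Compare heads, take smaller each step.
Merged: [6, 11, 13, 17, 17, 27, 29]


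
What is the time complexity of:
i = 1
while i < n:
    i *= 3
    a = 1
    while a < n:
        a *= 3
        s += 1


Per nesting level: O(log n) * O(log n) = O((log n)^2)
Complexity: O((log n)^2)


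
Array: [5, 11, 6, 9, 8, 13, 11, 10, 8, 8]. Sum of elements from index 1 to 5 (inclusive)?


Prefix sums: [0, 5, 16, 22, 31, 39, 52, 63, 73, 81, 89]
Sum[1..5] = prefix[6] - prefix[1] = 52 - 5 = 47


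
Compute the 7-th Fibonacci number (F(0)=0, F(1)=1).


F(n)=F(n-1)+F(n-2)
...F(5)=5, F(6)=8, F(7)=13


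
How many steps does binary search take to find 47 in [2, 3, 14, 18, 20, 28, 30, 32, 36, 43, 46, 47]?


Search for 47:
[0,11] mid=5 arr[5]=28
[6,11] mid=8 arr[8]=36
[9,11] mid=10 arr[10]=46
[11,11] mid=11 arr[11]=47
Total: 4 comparisons


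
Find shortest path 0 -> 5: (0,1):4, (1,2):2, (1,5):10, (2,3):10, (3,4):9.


Dijkstra from 0:
Distances: {0: 0, 1: 4, 2: 6, 3: 16, 4: 25, 5: 14}
Shortest distance to 5 = 14, path = [0, 1, 5]


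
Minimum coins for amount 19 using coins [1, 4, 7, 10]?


dp[0]=0; dp[i]=1+min(dp[i-c] for c in coins)
...dp[14]=2, dp[15]=3, dp[16]=4, dp[17]=2, dp[18]=3, dp[19]=4
Minimum coins for 19 = 4


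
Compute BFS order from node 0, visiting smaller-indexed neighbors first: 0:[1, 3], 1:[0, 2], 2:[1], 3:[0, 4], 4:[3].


BFS queue: start with [0]
Visit order: [0, 1, 3, 2, 4]


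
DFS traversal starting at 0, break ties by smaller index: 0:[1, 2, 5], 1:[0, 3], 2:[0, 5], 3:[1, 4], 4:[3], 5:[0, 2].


DFS stack-based: start with [0]
Visit order: [0, 1, 3, 4, 2, 5]


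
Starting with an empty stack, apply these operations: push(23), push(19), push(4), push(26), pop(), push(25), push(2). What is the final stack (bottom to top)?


push(23) -> [23]
push(19) -> [23, 19]
push(4) -> [23, 19, 4]
push(26) -> [23, 19, 4, 26]
pop() returns 26 -> [23, 19, 4]
push(25) -> [23, 19, 4, 25]
push(2) -> [23, 19, 4, 25, 2]
Final stack (bottom to top): [23, 19, 4, 25, 2]


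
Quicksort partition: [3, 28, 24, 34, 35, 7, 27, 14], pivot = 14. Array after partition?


Elements <= 14 go left of pivot.
Result: [3, 7, 14, 34, 35, 28, 27, 24], pivot at index 2


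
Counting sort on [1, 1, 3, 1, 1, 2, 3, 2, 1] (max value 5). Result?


Count array: [0, 5, 2, 2, 0, 0]
Reconstruct: [1, 1, 1, 1, 1, 2, 2, 3, 3]


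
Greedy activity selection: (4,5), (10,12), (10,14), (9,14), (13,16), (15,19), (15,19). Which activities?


Greedy: pick earliest-ending, then skip overlaps.
Selected (3 activities): [(4, 5), (10, 12), (13, 16)]


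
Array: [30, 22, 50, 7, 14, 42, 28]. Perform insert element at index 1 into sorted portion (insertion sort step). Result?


After one pass: [22, 30, 50, 7, 14, 42, 28]


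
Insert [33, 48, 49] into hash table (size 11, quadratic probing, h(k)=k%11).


Insertions: 33->slot 0; 48->slot 4; 49->slot 5
Table: [33, None, None, None, 48, 49, None, None, None, None, None]


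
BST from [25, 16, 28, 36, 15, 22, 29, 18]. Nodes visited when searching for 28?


BST root = 25
Search for 28: compare at each node
Path: [25, 28]


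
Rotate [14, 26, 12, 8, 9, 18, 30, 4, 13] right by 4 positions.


Right rotate by 4: [18, 30, 4, 13, 14, 26, 12, 8, 9]


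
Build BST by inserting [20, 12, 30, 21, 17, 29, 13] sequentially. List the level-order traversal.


Root = 20; build tree by BST insertion.
Level-Order traversal: [20, 12, 30, 17, 21, 13, 29]


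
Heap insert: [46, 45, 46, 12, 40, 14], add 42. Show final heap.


Append 42: [46, 45, 46, 12, 40, 14, 42]
Bubble up: no swaps needed
Result: [46, 45, 46, 12, 40, 14, 42]


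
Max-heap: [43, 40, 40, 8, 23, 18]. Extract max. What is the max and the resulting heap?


Max = 43
Replace root with last, heapify down
Resulting heap: [40, 23, 40, 8, 18]


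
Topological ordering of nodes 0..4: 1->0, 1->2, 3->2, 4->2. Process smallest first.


Kahn's algorithm, process smallest node first
Order: [1, 0, 3, 4, 2]


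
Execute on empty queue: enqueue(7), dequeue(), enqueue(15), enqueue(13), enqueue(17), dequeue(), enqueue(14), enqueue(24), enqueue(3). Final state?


enqueue(7) -> [7]
dequeue() returns 7 -> []
enqueue(15) -> [15]
enqueue(13) -> [15, 13]
enqueue(17) -> [15, 13, 17]
dequeue() returns 15 -> [13, 17]
enqueue(14) -> [13, 17, 14]
enqueue(24) -> [13, 17, 14, 24]
enqueue(3) -> [13, 17, 14, 24, 3]
Final queue (front to back): [13, 17, 14, 24, 3]


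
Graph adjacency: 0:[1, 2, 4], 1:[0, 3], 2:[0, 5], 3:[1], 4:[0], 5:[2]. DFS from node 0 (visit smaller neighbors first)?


DFS stack-based: start with [0]
Visit order: [0, 1, 3, 2, 5, 4]


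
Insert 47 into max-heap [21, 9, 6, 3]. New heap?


Append 47: [21, 9, 6, 3, 47]
Bubble up: swap idx 4(47) with idx 1(9); swap idx 1(47) with idx 0(21)
Result: [47, 21, 6, 3, 9]


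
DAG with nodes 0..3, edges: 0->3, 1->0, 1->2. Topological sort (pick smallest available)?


Kahn's algorithm, process smallest node first
Order: [1, 0, 2, 3]


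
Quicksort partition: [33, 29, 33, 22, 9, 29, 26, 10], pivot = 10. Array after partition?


Elements <= 10 go left of pivot.
Result: [9, 10, 33, 22, 33, 29, 26, 29], pivot at index 1


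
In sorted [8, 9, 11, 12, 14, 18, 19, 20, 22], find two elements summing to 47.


Two pointers: lo=0, hi=8
No pair sums to 47


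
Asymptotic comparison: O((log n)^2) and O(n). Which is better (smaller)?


polylogarithmic grows slower than linear
O((log n)^2) is asymptotically smaller; O(n) grows faster


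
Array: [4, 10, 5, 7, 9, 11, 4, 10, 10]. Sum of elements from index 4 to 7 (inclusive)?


Prefix sums: [0, 4, 14, 19, 26, 35, 46, 50, 60, 70]
Sum[4..7] = prefix[8] - prefix[4] = 60 - 26 = 34


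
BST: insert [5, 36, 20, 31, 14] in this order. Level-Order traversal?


Root = 5; build tree by BST insertion.
Level-Order traversal: [5, 36, 20, 14, 31]


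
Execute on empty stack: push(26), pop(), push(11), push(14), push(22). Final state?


push(26) -> [26]
pop() returns 26 -> []
push(11) -> [11]
push(14) -> [11, 14]
push(22) -> [11, 14, 22]
Final stack (bottom to top): [11, 14, 22]


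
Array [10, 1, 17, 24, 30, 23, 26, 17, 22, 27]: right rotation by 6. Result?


Right rotate by 6: [30, 23, 26, 17, 22, 27, 10, 1, 17, 24]


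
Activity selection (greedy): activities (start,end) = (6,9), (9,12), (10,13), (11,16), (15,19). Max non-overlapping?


Greedy: pick earliest-ending, then skip overlaps.
Selected (3 activities): [(6, 9), (9, 12), (15, 19)]


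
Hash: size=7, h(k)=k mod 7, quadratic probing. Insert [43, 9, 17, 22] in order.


Insertions: 43->slot 1; 9->slot 2; 17->slot 3; 22->slot 5
Table: [None, 43, 9, 17, None, 22, None]


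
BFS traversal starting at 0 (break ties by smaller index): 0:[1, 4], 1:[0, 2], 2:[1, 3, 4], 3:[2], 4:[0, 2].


BFS queue: start with [0]
Visit order: [0, 1, 4, 2, 3]


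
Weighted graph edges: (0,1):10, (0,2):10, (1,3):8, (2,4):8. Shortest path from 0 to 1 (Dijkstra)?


Dijkstra from 0:
Distances: {0: 0, 1: 10, 2: 10, 3: 18, 4: 18}
Shortest distance to 1 = 10, path = [0, 1]


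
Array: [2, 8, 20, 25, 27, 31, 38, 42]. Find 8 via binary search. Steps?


Search for 8:
[0,7] mid=3 arr[3]=25
[0,2] mid=1 arr[1]=8
Total: 2 comparisons


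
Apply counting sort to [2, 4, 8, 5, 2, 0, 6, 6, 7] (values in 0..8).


Count array: [1, 0, 2, 0, 1, 1, 2, 1, 1]
Reconstruct: [0, 2, 2, 4, 5, 6, 6, 7, 8]


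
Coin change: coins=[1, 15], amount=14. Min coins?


dp[0]=0; dp[i]=1+min(dp[i-c] for c in coins)
...dp[9]=9, dp[10]=10, dp[11]=11, dp[12]=12, dp[13]=13, dp[14]=14
Minimum coins for 14 = 14


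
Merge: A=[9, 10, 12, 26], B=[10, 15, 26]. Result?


Compare heads, take smaller each step.
Merged: [9, 10, 10, 12, 15, 26, 26]


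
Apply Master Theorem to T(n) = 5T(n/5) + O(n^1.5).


a=5, b=5, c=1.5. log_5(5)=1 < c=1.5. Case 3: O(n^c) = O(n^1.500)
Complexity: O(n^1.500)


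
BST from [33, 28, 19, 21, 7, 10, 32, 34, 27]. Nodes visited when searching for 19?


BST root = 33
Search for 19: compare at each node
Path: [33, 28, 19]


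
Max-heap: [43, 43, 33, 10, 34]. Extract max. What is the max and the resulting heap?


Max = 43
Replace root with last, heapify down
Resulting heap: [43, 34, 33, 10]


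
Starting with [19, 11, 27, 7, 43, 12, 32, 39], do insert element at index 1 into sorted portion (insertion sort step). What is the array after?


After one pass: [11, 19, 27, 7, 43, 12, 32, 39]


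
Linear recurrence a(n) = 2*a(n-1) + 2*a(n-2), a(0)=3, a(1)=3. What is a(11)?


Build bottom-up:
...a(9)=12720, a(10)=34752, a(11)=2*34752+2*12720=94944


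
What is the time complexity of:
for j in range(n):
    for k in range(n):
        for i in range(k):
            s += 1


Per nesting level: O(n) * O(n) * O(n) [triangular over k] = O(n^3)
Complexity: O(n^3)


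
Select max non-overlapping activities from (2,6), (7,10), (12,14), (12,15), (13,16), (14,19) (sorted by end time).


Greedy: pick earliest-ending, then skip overlaps.
Selected (4 activities): [(2, 6), (7, 10), (12, 14), (14, 19)]


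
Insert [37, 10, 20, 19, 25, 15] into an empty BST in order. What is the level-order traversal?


Root = 37; build tree by BST insertion.
Level-Order traversal: [37, 10, 20, 19, 25, 15]


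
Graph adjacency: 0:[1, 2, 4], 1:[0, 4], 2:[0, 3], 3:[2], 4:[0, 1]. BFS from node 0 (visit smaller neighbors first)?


BFS queue: start with [0]
Visit order: [0, 1, 2, 4, 3]


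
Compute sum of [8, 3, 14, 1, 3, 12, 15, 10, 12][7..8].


Prefix sums: [0, 8, 11, 25, 26, 29, 41, 56, 66, 78]
Sum[7..8] = prefix[9] - prefix[7] = 78 - 56 = 22


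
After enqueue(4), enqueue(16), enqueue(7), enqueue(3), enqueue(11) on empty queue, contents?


enqueue(4) -> [4]
enqueue(16) -> [4, 16]
enqueue(7) -> [4, 16, 7]
enqueue(3) -> [4, 16, 7, 3]
enqueue(11) -> [4, 16, 7, 3, 11]
Final queue (front to back): [4, 16, 7, 3, 11]


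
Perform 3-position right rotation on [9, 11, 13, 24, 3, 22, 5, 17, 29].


Right rotate by 3: [5, 17, 29, 9, 11, 13, 24, 3, 22]


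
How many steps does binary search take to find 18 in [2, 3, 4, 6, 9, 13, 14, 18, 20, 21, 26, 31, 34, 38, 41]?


Search for 18:
[0,14] mid=7 arr[7]=18
Total: 1 comparisons


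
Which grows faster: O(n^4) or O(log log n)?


double-logarithmic grows slower than quartic
O(log log n) is asymptotically smaller; O(n^4) grows faster


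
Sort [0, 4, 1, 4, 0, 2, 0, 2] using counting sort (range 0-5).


Count array: [3, 1, 2, 0, 2, 0]
Reconstruct: [0, 0, 0, 1, 2, 2, 4, 4]


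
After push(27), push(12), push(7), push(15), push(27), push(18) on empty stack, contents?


push(27) -> [27]
push(12) -> [27, 12]
push(7) -> [27, 12, 7]
push(15) -> [27, 12, 7, 15]
push(27) -> [27, 12, 7, 15, 27]
push(18) -> [27, 12, 7, 15, 27, 18]
Final stack (bottom to top): [27, 12, 7, 15, 27, 18]


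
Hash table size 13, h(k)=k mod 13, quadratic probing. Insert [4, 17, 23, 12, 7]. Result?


Insertions: 4->slot 4; 17->slot 5; 23->slot 10; 12->slot 12; 7->slot 7
Table: [None, None, None, None, 4, 17, None, 7, None, None, 23, None, 12]


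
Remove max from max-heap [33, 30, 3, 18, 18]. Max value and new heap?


Max = 33
Replace root with last, heapify down
Resulting heap: [30, 18, 3, 18]


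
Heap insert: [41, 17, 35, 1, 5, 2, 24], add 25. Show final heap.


Append 25: [41, 17, 35, 1, 5, 2, 24, 25]
Bubble up: swap idx 7(25) with idx 3(1); swap idx 3(25) with idx 1(17)
Result: [41, 25, 35, 17, 5, 2, 24, 1]


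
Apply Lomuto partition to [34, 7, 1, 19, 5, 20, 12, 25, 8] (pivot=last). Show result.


Elements <= 8 go left of pivot.
Result: [7, 1, 5, 8, 34, 20, 12, 25, 19], pivot at index 3


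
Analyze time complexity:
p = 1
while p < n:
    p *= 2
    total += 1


Per nesting level: O(log n) = O(log n)
Complexity: O(log n)


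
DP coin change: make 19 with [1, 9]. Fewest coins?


dp[0]=0; dp[i]=1+min(dp[i-c] for c in coins)
...dp[14]=6, dp[15]=7, dp[16]=8, dp[17]=9, dp[18]=2, dp[19]=3
Minimum coins for 19 = 3


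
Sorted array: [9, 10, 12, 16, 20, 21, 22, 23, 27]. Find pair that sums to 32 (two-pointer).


Two pointers: lo=0, hi=8
Found pair: (9, 23) summing to 32


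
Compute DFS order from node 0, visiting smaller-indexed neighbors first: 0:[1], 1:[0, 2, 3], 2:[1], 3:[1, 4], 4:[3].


DFS stack-based: start with [0]
Visit order: [0, 1, 2, 3, 4]


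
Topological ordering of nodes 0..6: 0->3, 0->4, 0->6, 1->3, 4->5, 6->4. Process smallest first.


Kahn's algorithm, process smallest node first
Order: [0, 1, 2, 3, 6, 4, 5]


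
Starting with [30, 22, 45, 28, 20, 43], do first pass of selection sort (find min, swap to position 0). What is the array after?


After one pass: [20, 22, 45, 28, 30, 43]


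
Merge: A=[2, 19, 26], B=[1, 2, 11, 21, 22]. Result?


Compare heads, take smaller each step.
Merged: [1, 2, 2, 11, 19, 21, 22, 26]


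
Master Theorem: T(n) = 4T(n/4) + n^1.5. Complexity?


a=4, b=4, c=1.5. log_4(4)=1 < c=1.5. Case 3: O(n^c) = O(n^1.500)
Complexity: O(n^1.500)


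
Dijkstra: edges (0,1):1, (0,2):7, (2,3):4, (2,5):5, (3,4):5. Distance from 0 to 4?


Dijkstra from 0:
Distances: {0: 0, 1: 1, 2: 7, 3: 11, 4: 16, 5: 12}
Shortest distance to 4 = 16, path = [0, 2, 3, 4]


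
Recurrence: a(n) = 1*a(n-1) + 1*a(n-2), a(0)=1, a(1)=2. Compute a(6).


Build bottom-up:
...a(4)=8, a(5)=13, a(6)=1*13+1*8=21


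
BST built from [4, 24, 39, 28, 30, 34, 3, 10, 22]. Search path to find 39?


BST root = 4
Search for 39: compare at each node
Path: [4, 24, 39]


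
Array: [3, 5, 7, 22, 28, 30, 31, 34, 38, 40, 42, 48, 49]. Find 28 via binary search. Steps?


Search for 28:
[0,12] mid=6 arr[6]=31
[0,5] mid=2 arr[2]=7
[3,5] mid=4 arr[4]=28
Total: 3 comparisons


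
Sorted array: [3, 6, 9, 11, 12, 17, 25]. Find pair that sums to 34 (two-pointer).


Two pointers: lo=0, hi=6
Found pair: (9, 25) summing to 34


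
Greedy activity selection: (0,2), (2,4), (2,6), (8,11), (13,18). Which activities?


Greedy: pick earliest-ending, then skip overlaps.
Selected (4 activities): [(0, 2), (2, 4), (8, 11), (13, 18)]


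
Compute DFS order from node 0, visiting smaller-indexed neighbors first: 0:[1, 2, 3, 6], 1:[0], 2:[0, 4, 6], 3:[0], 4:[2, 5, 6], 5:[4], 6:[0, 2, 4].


DFS stack-based: start with [0]
Visit order: [0, 1, 2, 4, 5, 6, 3]


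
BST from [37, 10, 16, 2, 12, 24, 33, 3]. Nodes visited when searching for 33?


BST root = 37
Search for 33: compare at each node
Path: [37, 10, 16, 24, 33]


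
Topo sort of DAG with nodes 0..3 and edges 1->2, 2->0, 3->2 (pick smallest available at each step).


Kahn's algorithm, process smallest node first
Order: [1, 3, 2, 0]


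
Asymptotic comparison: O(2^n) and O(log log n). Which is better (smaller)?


double-logarithmic grows slower than exponential
O(log log n) is asymptotically smaller; O(2^n) grows faster


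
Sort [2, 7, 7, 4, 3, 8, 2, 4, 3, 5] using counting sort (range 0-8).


Count array: [0, 0, 2, 2, 2, 1, 0, 2, 1]
Reconstruct: [2, 2, 3, 3, 4, 4, 5, 7, 7, 8]


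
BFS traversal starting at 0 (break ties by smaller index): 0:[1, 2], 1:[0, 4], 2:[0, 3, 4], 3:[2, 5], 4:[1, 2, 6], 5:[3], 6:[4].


BFS queue: start with [0]
Visit order: [0, 1, 2, 4, 3, 6, 5]


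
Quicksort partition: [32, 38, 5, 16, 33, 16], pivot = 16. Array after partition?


Elements <= 16 go left of pivot.
Result: [5, 16, 16, 38, 33, 32], pivot at index 2


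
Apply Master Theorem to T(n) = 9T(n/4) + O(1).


a=9, b=4, c=0. log_4(9)=1.585 > c=0. Case 1: O(n^log_b(a)) = O(n^1.585)
Complexity: O(n^1.585)


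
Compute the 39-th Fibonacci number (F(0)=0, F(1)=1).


F(n)=F(n-1)+F(n-2)
...F(37)=24157817, F(38)=39088169, F(39)=63245986


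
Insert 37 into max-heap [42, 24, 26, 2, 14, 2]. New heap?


Append 37: [42, 24, 26, 2, 14, 2, 37]
Bubble up: swap idx 6(37) with idx 2(26)
Result: [42, 24, 37, 2, 14, 2, 26]


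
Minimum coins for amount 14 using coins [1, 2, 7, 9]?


dp[0]=0; dp[i]=1+min(dp[i-c] for c in coins)
...dp[9]=1, dp[10]=2, dp[11]=2, dp[12]=3, dp[13]=3, dp[14]=2
Minimum coins for 14 = 2


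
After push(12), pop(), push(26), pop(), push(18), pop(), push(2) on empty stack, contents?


push(12) -> [12]
pop() returns 12 -> []
push(26) -> [26]
pop() returns 26 -> []
push(18) -> [18]
pop() returns 18 -> []
push(2) -> [2]
Final stack (bottom to top): [2]


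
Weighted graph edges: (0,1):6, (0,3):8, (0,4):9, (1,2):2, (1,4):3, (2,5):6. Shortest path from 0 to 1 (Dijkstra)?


Dijkstra from 0:
Distances: {0: 0, 1: 6, 2: 8, 3: 8, 4: 9, 5: 14}
Shortest distance to 1 = 6, path = [0, 1]


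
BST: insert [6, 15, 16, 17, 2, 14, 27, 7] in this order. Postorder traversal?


Root = 6; build tree by BST insertion.
Postorder traversal: [2, 7, 14, 27, 17, 16, 15, 6]


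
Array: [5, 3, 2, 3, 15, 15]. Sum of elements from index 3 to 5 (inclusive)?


Prefix sums: [0, 5, 8, 10, 13, 28, 43]
Sum[3..5] = prefix[6] - prefix[3] = 43 - 10 = 33


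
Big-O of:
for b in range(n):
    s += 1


Per nesting level: O(n) = O(n)
Complexity: O(n)


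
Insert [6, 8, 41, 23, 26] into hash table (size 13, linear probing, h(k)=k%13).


Insertions: 6->slot 6; 8->slot 8; 41->slot 2; 23->slot 10; 26->slot 0
Table: [26, None, 41, None, None, None, 6, None, 8, None, 23, None, None]


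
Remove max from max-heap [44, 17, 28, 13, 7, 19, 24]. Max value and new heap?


Max = 44
Replace root with last, heapify down
Resulting heap: [28, 17, 24, 13, 7, 19]


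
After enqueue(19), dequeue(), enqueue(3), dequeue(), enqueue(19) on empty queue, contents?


enqueue(19) -> [19]
dequeue() returns 19 -> []
enqueue(3) -> [3]
dequeue() returns 3 -> []
enqueue(19) -> [19]
Final queue (front to back): [19]


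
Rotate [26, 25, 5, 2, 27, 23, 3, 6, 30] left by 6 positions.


Left rotate by 6: [3, 6, 30, 26, 25, 5, 2, 27, 23]


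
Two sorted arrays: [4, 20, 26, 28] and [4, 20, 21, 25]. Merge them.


Compare heads, take smaller each step.
Merged: [4, 4, 20, 20, 21, 25, 26, 28]


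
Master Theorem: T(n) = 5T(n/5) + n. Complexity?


a=5, b=5, c=1. log_5(5)=1 = c=1. Case 2: O(n^c log n) = O(n log n)
Complexity: O(n log n)


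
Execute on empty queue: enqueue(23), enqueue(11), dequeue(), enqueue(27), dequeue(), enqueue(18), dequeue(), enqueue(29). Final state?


enqueue(23) -> [23]
enqueue(11) -> [23, 11]
dequeue() returns 23 -> [11]
enqueue(27) -> [11, 27]
dequeue() returns 11 -> [27]
enqueue(18) -> [27, 18]
dequeue() returns 27 -> [18]
enqueue(29) -> [18, 29]
Final queue (front to back): [18, 29]


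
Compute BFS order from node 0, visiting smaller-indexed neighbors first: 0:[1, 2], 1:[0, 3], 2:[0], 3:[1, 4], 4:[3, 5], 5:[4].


BFS queue: start with [0]
Visit order: [0, 1, 2, 3, 4, 5]


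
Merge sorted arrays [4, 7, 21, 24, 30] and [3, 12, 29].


Compare heads, take smaller each step.
Merged: [3, 4, 7, 12, 21, 24, 29, 30]


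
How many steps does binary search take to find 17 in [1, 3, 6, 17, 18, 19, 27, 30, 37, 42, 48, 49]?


Search for 17:
[0,11] mid=5 arr[5]=19
[0,4] mid=2 arr[2]=6
[3,4] mid=3 arr[3]=17
Total: 3 comparisons


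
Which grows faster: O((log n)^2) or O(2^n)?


polylogarithmic grows slower than exponential
O((log n)^2) is asymptotically smaller; O(2^n) grows faster


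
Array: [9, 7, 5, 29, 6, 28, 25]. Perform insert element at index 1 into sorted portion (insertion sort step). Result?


After one pass: [7, 9, 5, 29, 6, 28, 25]


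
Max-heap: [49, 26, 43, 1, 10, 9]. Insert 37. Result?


Append 37: [49, 26, 43, 1, 10, 9, 37]
Bubble up: no swaps needed
Result: [49, 26, 43, 1, 10, 9, 37]


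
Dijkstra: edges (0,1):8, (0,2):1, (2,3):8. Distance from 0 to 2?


Dijkstra from 0:
Distances: {0: 0, 1: 8, 2: 1, 3: 9}
Shortest distance to 2 = 1, path = [0, 2]


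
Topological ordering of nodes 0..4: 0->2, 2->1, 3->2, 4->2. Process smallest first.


Kahn's algorithm, process smallest node first
Order: [0, 3, 4, 2, 1]


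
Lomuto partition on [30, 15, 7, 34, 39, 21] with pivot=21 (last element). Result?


Elements <= 21 go left of pivot.
Result: [15, 7, 21, 34, 39, 30], pivot at index 2


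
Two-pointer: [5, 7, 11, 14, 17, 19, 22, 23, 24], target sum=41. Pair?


Two pointers: lo=0, hi=8
Found pair: (17, 24) summing to 41


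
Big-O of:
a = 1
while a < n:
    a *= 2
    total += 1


Per nesting level: O(log n) = O(log n)
Complexity: O(log n)


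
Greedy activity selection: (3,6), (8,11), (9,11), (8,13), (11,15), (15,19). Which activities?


Greedy: pick earliest-ending, then skip overlaps.
Selected (4 activities): [(3, 6), (8, 11), (11, 15), (15, 19)]


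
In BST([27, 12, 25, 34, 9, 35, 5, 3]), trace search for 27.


BST root = 27
Search for 27: compare at each node
Path: [27]


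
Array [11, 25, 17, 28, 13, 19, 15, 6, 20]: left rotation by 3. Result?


Left rotate by 3: [28, 13, 19, 15, 6, 20, 11, 25, 17]


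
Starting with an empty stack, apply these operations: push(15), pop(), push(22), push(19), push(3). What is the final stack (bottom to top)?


push(15) -> [15]
pop() returns 15 -> []
push(22) -> [22]
push(19) -> [22, 19]
push(3) -> [22, 19, 3]
Final stack (bottom to top): [22, 19, 3]


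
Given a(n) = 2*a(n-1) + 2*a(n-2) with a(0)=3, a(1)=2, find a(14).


Build bottom-up:
...a(12)=209472, a(13)=572288, a(14)=2*572288+2*209472=1563520


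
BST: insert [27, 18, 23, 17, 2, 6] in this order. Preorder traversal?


Root = 27; build tree by BST insertion.
Preorder traversal: [27, 18, 17, 2, 6, 23]


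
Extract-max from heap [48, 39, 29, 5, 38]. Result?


Max = 48
Replace root with last, heapify down
Resulting heap: [39, 38, 29, 5]


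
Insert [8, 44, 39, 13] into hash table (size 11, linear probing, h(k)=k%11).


Insertions: 8->slot 8; 44->slot 0; 39->slot 6; 13->slot 2
Table: [44, None, 13, None, None, None, 39, None, 8, None, None]


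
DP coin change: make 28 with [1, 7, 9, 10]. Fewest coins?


dp[0]=0; dp[i]=1+min(dp[i-c] for c in coins)
...dp[23]=3, dp[24]=3, dp[25]=3, dp[26]=3, dp[27]=3, dp[28]=3
Minimum coins for 28 = 3


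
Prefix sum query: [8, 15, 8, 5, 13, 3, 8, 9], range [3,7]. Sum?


Prefix sums: [0, 8, 23, 31, 36, 49, 52, 60, 69]
Sum[3..7] = prefix[8] - prefix[3] = 69 - 31 = 38


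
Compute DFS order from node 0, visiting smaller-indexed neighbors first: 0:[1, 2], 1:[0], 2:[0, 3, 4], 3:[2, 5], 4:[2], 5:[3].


DFS stack-based: start with [0]
Visit order: [0, 1, 2, 3, 5, 4]


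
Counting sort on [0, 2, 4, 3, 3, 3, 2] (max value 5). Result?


Count array: [1, 0, 2, 3, 1, 0]
Reconstruct: [0, 2, 2, 3, 3, 3, 4]


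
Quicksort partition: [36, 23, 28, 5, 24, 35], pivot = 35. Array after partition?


Elements <= 35 go left of pivot.
Result: [23, 28, 5, 24, 35, 36], pivot at index 4


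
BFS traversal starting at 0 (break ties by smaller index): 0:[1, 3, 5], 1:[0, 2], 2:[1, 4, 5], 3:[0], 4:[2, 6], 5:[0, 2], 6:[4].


BFS queue: start with [0]
Visit order: [0, 1, 3, 5, 2, 4, 6]


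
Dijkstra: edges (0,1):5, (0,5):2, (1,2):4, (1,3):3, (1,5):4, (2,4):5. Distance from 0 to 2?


Dijkstra from 0:
Distances: {0: 0, 1: 5, 2: 9, 3: 8, 4: 14, 5: 2}
Shortest distance to 2 = 9, path = [0, 1, 2]


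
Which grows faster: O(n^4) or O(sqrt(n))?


sublinear grows slower than quartic
O(sqrt(n)) is asymptotically smaller; O(n^4) grows faster


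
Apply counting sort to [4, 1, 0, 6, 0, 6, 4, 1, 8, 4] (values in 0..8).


Count array: [2, 2, 0, 0, 3, 0, 2, 0, 1]
Reconstruct: [0, 0, 1, 1, 4, 4, 4, 6, 6, 8]


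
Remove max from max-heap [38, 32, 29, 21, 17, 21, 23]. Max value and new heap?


Max = 38
Replace root with last, heapify down
Resulting heap: [32, 23, 29, 21, 17, 21]


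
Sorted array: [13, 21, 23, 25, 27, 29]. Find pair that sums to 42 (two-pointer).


Two pointers: lo=0, hi=5
Found pair: (13, 29) summing to 42


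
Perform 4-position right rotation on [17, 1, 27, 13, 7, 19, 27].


Right rotate by 4: [13, 7, 19, 27, 17, 1, 27]


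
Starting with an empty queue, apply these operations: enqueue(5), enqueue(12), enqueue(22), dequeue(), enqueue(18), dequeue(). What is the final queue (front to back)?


enqueue(5) -> [5]
enqueue(12) -> [5, 12]
enqueue(22) -> [5, 12, 22]
dequeue() returns 5 -> [12, 22]
enqueue(18) -> [12, 22, 18]
dequeue() returns 12 -> [22, 18]
Final queue (front to back): [22, 18]


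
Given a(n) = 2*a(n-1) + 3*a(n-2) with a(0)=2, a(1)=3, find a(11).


Build bottom-up:
...a(9)=24603, a(10)=73812, a(11)=2*73812+3*24603=221433


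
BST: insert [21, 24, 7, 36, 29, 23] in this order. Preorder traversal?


Root = 21; build tree by BST insertion.
Preorder traversal: [21, 7, 24, 23, 36, 29]


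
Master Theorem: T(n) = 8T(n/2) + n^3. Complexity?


a=8, b=2, c=3. log_2(8)=3 = c=3. Case 2: O(n^c log n) = O(n^3 log n)
Complexity: O(n^3 log n)


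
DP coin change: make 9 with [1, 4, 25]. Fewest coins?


dp[0]=0; dp[i]=1+min(dp[i-c] for c in coins)
...dp[4]=1, dp[5]=2, dp[6]=3, dp[7]=4, dp[8]=2, dp[9]=3
Minimum coins for 9 = 3


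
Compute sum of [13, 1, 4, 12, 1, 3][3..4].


Prefix sums: [0, 13, 14, 18, 30, 31, 34]
Sum[3..4] = prefix[5] - prefix[3] = 31 - 18 = 13


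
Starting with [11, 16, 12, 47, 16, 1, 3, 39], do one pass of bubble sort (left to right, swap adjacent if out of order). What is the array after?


After one pass: [11, 12, 16, 16, 1, 3, 39, 47]


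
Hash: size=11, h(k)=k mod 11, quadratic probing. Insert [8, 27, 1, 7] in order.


Insertions: 8->slot 8; 27->slot 5; 1->slot 1; 7->slot 7
Table: [None, 1, None, None, None, 27, None, 7, 8, None, None]


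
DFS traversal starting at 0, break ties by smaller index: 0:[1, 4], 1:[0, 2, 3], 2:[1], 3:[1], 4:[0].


DFS stack-based: start with [0]
Visit order: [0, 1, 2, 3, 4]


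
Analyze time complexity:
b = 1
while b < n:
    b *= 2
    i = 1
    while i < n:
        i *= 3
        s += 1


Per nesting level: O(log n) * O(log n) = O((log n)^2)
Complexity: O((log n)^2)


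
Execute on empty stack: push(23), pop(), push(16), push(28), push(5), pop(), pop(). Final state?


push(23) -> [23]
pop() returns 23 -> []
push(16) -> [16]
push(28) -> [16, 28]
push(5) -> [16, 28, 5]
pop() returns 5 -> [16, 28]
pop() returns 28 -> [16]
Final stack (bottom to top): [16]


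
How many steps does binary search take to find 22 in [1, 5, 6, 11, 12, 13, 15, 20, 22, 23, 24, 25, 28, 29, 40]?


Search for 22:
[0,14] mid=7 arr[7]=20
[8,14] mid=11 arr[11]=25
[8,10] mid=9 arr[9]=23
[8,8] mid=8 arr[8]=22
Total: 4 comparisons


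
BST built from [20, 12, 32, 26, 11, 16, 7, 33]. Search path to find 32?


BST root = 20
Search for 32: compare at each node
Path: [20, 32]


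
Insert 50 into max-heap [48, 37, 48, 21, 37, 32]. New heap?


Append 50: [48, 37, 48, 21, 37, 32, 50]
Bubble up: swap idx 6(50) with idx 2(48); swap idx 2(50) with idx 0(48)
Result: [50, 37, 48, 21, 37, 32, 48]
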